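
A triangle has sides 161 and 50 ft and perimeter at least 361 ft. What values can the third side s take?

Triangle inequality alone gives 111 < s < 211.
The perimeter condition gives s ≥ 361 − 161 − 50 = 150.
Intersecting the two: 150 ≤ s < 211.

150 ≤ s < 211 ft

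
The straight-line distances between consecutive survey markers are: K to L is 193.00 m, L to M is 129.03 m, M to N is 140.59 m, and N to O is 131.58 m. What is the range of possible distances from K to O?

0 ≤ KO ≤ 594.20 m

The maximum is all hops collinear in one direction: 193.00 + 129.03 + 140.59 + 131.58 = 594.20.
The longest hop is 193.00; the others sum to 401.20. Since 193.00 ≤ 401.20, the path can fold back on itself completely, so the minimum distance is 0.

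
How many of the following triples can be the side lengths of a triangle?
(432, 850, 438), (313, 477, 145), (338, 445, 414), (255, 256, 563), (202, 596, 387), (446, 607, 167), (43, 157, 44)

(432,438,850): 432+438 > 850 → valid
(145,313,477): 145+313 ≤ 477 → not valid
(338,414,445): 338+414 > 445 → valid
(255,256,563): 255+256 ≤ 563 → not valid
(202,387,596): 202+387 ≤ 596 → not valid
(167,446,607): 167+446 > 607 → valid
(43,44,157): 43+44 ≤ 157 → not valid
3 of the 7 triples form a triangle.

3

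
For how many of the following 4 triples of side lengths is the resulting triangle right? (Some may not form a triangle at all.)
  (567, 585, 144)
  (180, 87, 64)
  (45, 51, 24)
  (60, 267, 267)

2

(567,585,144): 144²+567² = 342225 = 585² → right
(180,87,64): 64+87 ≤ 180, not a triangle
(45,51,24): 24²+45² = 2601 = 51² → right
(60,267,267): 60²+267² = 74889 > 71289 = 267² → acute
2 of the 4 are right.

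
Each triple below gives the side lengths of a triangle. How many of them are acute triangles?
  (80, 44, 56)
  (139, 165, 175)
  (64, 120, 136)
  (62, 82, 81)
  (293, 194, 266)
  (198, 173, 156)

4

(80,44,56): 44²+56² = 5072 < 6400 = 80² → obtuse
(139,165,175): 139²+165² = 46546 > 30625 = 175² → acute
(64,120,136): 64²+120² = 18496 = 136² → right
(62,82,81): 62²+81² = 10405 > 6724 = 82² → acute
(293,194,266): 194²+266² = 108392 > 85849 = 293² → acute
(198,173,156): 156²+173² = 54265 > 39204 = 198² → acute
4 of the 6 are acute.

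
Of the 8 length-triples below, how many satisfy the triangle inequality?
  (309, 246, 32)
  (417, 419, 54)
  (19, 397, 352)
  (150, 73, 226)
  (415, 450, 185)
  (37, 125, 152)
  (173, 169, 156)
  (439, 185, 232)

4

(32,246,309): 32+246 ≤ 309 → not valid
(54,417,419): 54+417 > 419 → valid
(19,352,397): 19+352 ≤ 397 → not valid
(73,150,226): 73+150 ≤ 226 → not valid
(185,415,450): 185+415 > 450 → valid
(37,125,152): 37+125 > 152 → valid
(156,169,173): 156+169 > 173 → valid
(185,232,439): 185+232 ≤ 439 → not valid
4 of the 8 triples form a triangle.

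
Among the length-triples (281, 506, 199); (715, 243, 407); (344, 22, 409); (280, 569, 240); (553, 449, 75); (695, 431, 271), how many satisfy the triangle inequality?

1

(199,281,506): 199+281 ≤ 506 → not valid
(243,407,715): 243+407 ≤ 715 → not valid
(22,344,409): 22+344 ≤ 409 → not valid
(240,280,569): 240+280 ≤ 569 → not valid
(75,449,553): 75+449 ≤ 553 → not valid
(271,431,695): 271+431 > 695 → valid
1 of the 6 triples forms a triangle.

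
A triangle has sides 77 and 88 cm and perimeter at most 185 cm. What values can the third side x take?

Triangle inequality alone gives 11 < x < 165.
The perimeter condition gives x ≤ 185 − 77 − 88 = 20.
Intersecting the two: 11 < x ≤ 20.

11 < x ≤ 20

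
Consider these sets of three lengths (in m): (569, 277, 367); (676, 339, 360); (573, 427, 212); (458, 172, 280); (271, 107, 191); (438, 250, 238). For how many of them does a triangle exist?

5

(277,367,569): 277+367 > 569 → valid
(339,360,676): 339+360 > 676 → valid
(212,427,573): 212+427 > 573 → valid
(172,280,458): 172+280 ≤ 458 → not valid
(107,191,271): 107+191 > 271 → valid
(238,250,438): 238+250 > 438 → valid
5 of the 6 triples form a triangle.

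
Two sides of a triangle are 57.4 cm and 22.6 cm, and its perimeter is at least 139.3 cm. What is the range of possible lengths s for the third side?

59.3 ≤ s < 80.0 cm

Triangle inequality alone gives 34.8 < s < 80.0.
The perimeter condition gives s ≥ 139.3 − 57.4 − 22.6 = 59.3.
Intersecting the two: 59.3 ≤ s < 80.0.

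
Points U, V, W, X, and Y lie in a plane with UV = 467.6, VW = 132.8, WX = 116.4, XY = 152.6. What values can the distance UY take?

The maximum is all hops collinear in one direction: 467.6 + 132.8 + 116.4 + 152.6 = 869.4.
The longest hop is 467.6; the others sum to 401.8. Folding the others back against it leaves at least 467.6 − 401.8 = 65.8.

65.8 ≤ UY ≤ 869.4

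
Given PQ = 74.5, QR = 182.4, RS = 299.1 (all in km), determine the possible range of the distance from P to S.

The maximum is all hops collinear in one direction: 74.5 + 182.4 + 299.1 = 556.0.
The longest hop is 299.1; the others sum to 256.9. Folding the others back against it leaves at least 299.1 − 256.9 = 42.2.

42.2 ≤ PS ≤ 556.0 km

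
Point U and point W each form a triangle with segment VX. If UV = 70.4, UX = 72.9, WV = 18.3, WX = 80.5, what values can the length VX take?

62.2 < VX < 98.8

From triangle UVX: |70.4 − 72.9| < VX < 70.4 + 72.9, i.e. 2.5 < VX < 143.3.
From triangle WVX: 62.2 < VX < 98.8.
Both must hold, so VX lies in the intersection.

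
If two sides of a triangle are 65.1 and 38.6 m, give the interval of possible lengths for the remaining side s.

26.5 < s < 103.7

By the triangle inequality, s must be less than 65.1 + 38.6 = 103.7 and greater than |65.1 − 38.6| = 26.5.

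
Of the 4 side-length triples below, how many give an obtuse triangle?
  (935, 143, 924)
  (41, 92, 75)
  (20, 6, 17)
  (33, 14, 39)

(935,143,924): 143²+924² = 874225 = 935² → right
(41,92,75): 41²+75² = 7306 < 8464 = 92² → obtuse
(20,6,17): 6²+17² = 325 < 400 = 20² → obtuse
(33,14,39): 14²+33² = 1285 < 1521 = 39² → obtuse
3 of the 4 are obtuse.

3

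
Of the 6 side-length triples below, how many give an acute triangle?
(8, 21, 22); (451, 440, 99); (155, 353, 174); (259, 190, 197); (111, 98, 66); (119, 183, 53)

3

(8,21,22): 8²+21² = 505 > 484 = 22² → acute
(451,440,99): 99²+440² = 203401 = 451² → right
(155,353,174): 155+174 ≤ 353, not a triangle
(259,190,197): 190²+197² = 74909 > 67081 = 259² → acute
(111,98,66): 66²+98² = 13960 > 12321 = 111² → acute
(119,183,53): 53+119 ≤ 183, not a triangle
3 of the 6 are acute.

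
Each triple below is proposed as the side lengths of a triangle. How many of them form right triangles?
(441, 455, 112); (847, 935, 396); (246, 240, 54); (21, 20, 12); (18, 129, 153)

3

(441,455,112): 112²+441² = 207025 = 455² → right
(847,935,396): 396²+847² = 874225 = 935² → right
(246,240,54): 54²+240² = 60516 = 246² → right
(21,20,12): 12²+20² = 544 > 441 = 21² → acute
(18,129,153): 18+129 ≤ 153, not a triangle
3 of the 5 are right.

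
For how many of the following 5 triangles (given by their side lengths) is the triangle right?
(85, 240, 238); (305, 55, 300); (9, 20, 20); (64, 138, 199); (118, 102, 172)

(85,240,238): 85²+238² = 63869 > 57600 = 240² → acute
(305,55,300): 55²+300² = 93025 = 305² → right
(9,20,20): 9²+20² = 481 > 400 = 20² → acute
(64,138,199): 64²+138² = 23140 < 39601 = 199² → obtuse
(118,102,172): 102²+118² = 24328 < 29584 = 172² → obtuse
1 of the 5 is right.

1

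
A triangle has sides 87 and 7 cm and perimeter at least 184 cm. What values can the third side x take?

90 ≤ x < 94 cm

Triangle inequality alone gives 80 < x < 94.
The perimeter condition gives x ≥ 184 − 87 − 7 = 90.
Intersecting the two: 90 ≤ x < 94.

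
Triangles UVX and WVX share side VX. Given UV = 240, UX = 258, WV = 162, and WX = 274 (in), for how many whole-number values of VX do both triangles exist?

From triangle UVX: 18 < VX < 498.
From triangle WVX: 112 < VX < 436.
Intersection: 112 < VX < 436, so integers 113 through 435: 323 values.

323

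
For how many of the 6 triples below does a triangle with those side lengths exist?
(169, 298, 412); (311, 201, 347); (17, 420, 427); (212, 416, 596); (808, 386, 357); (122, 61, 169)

5

(169,298,412): 169+298 > 412 → valid
(201,311,347): 201+311 > 347 → valid
(17,420,427): 17+420 > 427 → valid
(212,416,596): 212+416 > 596 → valid
(357,386,808): 357+386 ≤ 808 → not valid
(61,122,169): 61+122 > 169 → valid
5 of the 6 triples form a triangle.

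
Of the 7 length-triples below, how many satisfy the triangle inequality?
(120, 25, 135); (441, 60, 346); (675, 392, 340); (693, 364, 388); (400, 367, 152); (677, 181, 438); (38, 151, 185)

5

(25,120,135): 25+120 > 135 → valid
(60,346,441): 60+346 ≤ 441 → not valid
(340,392,675): 340+392 > 675 → valid
(364,388,693): 364+388 > 693 → valid
(152,367,400): 152+367 > 400 → valid
(181,438,677): 181+438 ≤ 677 → not valid
(38,151,185): 38+151 > 185 → valid
5 of the 7 triples form a triangle.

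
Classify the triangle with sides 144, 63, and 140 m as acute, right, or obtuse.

Compare the square of the longest side to the sum of squares of the other two: 63² + 140² = 23569 > 20736 = 144².

acute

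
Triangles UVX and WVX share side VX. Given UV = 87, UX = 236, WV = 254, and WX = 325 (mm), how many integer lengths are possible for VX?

173

From triangle UVX: 149 < VX < 323.
From triangle WVX: 71 < VX < 579.
Intersection: 149 < VX < 323, so integers 150 through 322: 173 values.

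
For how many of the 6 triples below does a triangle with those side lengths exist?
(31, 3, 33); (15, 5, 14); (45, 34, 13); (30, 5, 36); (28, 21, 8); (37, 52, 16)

5

(3,31,33): 3+31 > 33 → valid
(5,14,15): 5+14 > 15 → valid
(13,34,45): 13+34 > 45 → valid
(5,30,36): 5+30 ≤ 36 → not valid
(8,21,28): 8+21 > 28 → valid
(16,37,52): 16+37 > 52 → valid
5 of the 6 triples form a triangle.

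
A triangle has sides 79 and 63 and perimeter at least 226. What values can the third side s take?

Triangle inequality alone gives 16 < s < 142.
The perimeter condition gives s ≥ 226 − 79 − 63 = 84.
Intersecting the two: 84 ≤ s < 142.

84 ≤ s < 142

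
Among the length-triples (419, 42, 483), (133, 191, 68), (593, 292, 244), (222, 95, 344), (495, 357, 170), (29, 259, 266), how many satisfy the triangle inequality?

3

(42,419,483): 42+419 ≤ 483 → not valid
(68,133,191): 68+133 > 191 → valid
(244,292,593): 244+292 ≤ 593 → not valid
(95,222,344): 95+222 ≤ 344 → not valid
(170,357,495): 170+357 > 495 → valid
(29,259,266): 29+259 > 266 → valid
3 of the 6 triples form a triangle.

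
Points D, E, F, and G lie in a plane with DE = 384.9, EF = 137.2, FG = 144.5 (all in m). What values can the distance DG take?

The maximum is all hops collinear in one direction: 384.9 + 137.2 + 144.5 = 666.6.
The longest hop is 384.9; the others sum to 281.7. Folding the others back against it leaves at least 384.9 − 281.7 = 103.2.

103.2 ≤ DG ≤ 666.6 m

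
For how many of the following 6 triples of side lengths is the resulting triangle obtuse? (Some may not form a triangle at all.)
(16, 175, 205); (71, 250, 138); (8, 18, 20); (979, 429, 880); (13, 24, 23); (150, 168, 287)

2

(16,175,205): 16+175 ≤ 205, not a triangle
(71,250,138): 71+138 ≤ 250, not a triangle
(8,18,20): 8²+18² = 388 < 400 = 20² → obtuse
(979,429,880): 429²+880² = 958441 = 979² → right
(13,24,23): 13²+23² = 698 > 576 = 24² → acute
(150,168,287): 150²+168² = 50724 < 82369 = 287² → obtuse
2 of the 6 are obtuse.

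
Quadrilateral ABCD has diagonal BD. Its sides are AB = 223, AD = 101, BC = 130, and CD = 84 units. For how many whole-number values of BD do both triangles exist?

From triangle ABD: 122 < BD < 324.
From triangle CBD: 46 < BD < 214.
Intersection: 122 < BD < 214, so integers 123 through 213: 91 values.

91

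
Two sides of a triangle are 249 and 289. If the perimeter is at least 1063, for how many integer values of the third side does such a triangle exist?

13

Triangle inequality: 40 < x < 538. Perimeter ≥ 1063 gives x ≥ 1063 − 249 − 289 = 525.
So 525 ≤ x < 538; integers 525 through 537: 13 values.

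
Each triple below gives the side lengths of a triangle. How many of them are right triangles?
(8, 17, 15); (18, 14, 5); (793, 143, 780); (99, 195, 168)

3

(8,17,15): 8²+15² = 289 = 17² → right
(18,14,5): 5²+14² = 221 < 324 = 18² → obtuse
(793,143,780): 143²+780² = 628849 = 793² → right
(99,195,168): 99²+168² = 38025 = 195² → right
3 of the 4 are right.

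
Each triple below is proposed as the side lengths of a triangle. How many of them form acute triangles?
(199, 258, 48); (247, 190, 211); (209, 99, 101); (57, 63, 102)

(199,258,48): 48+199 ≤ 258, not a triangle
(247,190,211): 190²+211² = 80621 > 61009 = 247² → acute
(209,99,101): 99+101 ≤ 209, not a triangle
(57,63,102): 57²+63² = 7218 < 10404 = 102² → obtuse
1 of the 4 is acute.

1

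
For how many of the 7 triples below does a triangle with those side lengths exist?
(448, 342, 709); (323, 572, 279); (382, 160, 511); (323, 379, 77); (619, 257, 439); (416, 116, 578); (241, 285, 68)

(342,448,709): 342+448 > 709 → valid
(279,323,572): 279+323 > 572 → valid
(160,382,511): 160+382 > 511 → valid
(77,323,379): 77+323 > 379 → valid
(257,439,619): 257+439 > 619 → valid
(116,416,578): 116+416 ≤ 578 → not valid
(68,241,285): 68+241 > 285 → valid
6 of the 7 triples form a triangle.

6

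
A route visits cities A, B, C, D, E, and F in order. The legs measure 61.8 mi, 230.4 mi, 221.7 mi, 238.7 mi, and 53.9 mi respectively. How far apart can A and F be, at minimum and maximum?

0 ≤ AF ≤ 806.5 mi

The maximum is all hops collinear in one direction: 61.8 + 230.4 + 221.7 + 238.7 + 53.9 = 806.5.
The longest hop is 238.7; the others sum to 567.8. Since 238.7 ≤ 567.8, the path can fold back on itself completely, so the minimum distance is 0.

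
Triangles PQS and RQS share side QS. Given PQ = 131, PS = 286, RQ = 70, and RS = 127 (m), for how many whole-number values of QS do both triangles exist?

41

From triangle PQS: 155 < QS < 417.
From triangle RQS: 57 < QS < 197.
Intersection: 155 < QS < 197, so integers 156 through 196: 41 values.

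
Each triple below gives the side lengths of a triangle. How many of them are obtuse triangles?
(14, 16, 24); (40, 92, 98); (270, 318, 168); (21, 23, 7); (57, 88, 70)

2

(14,16,24): 14²+16² = 452 < 576 = 24² → obtuse
(40,92,98): 40²+92² = 10064 > 9604 = 98² → acute
(270,318,168): 168²+270² = 101124 = 318² → right
(21,23,7): 7²+21² = 490 < 529 = 23² → obtuse
(57,88,70): 57²+70² = 8149 > 7744 = 88² → acute
2 of the 5 are obtuse.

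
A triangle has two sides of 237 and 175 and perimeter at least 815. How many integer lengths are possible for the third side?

9

Triangle inequality: 62 < x < 412. Perimeter ≥ 815 gives x ≥ 815 − 237 − 175 = 403.
So 403 ≤ x < 412; integers 403 through 411: 9 values.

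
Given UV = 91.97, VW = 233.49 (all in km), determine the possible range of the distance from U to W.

By the triangle inequality, |91.97 − 233.49| ≤ UW ≤ 91.97 + 233.49.

141.52 ≤ UW ≤ 325.46 km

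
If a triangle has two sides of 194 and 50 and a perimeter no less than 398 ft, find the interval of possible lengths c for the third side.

154 ≤ c < 244

Triangle inequality alone gives 144 < c < 244.
The perimeter condition gives c ≥ 398 − 194 − 50 = 154.
Intersecting the two: 154 ≤ c < 244.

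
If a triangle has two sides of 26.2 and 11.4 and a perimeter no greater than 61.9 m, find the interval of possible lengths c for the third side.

14.8 < c ≤ 24.3 m

Triangle inequality alone gives 14.8 < c < 37.6.
The perimeter condition gives c ≤ 61.9 − 26.2 − 11.4 = 24.3.
Intersecting the two: 14.8 < c ≤ 24.3.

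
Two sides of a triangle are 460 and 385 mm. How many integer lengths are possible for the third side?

769

The third side lies in the open interval (75, 845).
Integers from 76 to 844 inclusive: 844 − 76 + 1 = 769.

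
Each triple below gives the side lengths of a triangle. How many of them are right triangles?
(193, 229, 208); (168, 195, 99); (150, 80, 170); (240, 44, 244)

(193,229,208): 193²+208² = 80513 > 52441 = 229² → acute
(168,195,99): 99²+168² = 38025 = 195² → right
(150,80,170): 80²+150² = 28900 = 170² → right
(240,44,244): 44²+240² = 59536 = 244² → right
3 of the 4 are right.

3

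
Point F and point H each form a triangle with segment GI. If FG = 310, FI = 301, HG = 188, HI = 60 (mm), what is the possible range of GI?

From triangle FGI: |310 − 301| < GI < 310 + 301, i.e. 9 < GI < 611.
From triangle HGI: 128 < GI < 248.
Both must hold, so GI lies in the intersection.

128 < GI < 248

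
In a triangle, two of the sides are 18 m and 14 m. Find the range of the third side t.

By the triangle inequality, t must be less than 18 + 14 = 32 and greater than |18 − 14| = 4.

4 < t < 32 (m)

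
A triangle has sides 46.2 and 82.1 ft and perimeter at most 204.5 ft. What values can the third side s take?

35.9 < s ≤ 76.2 ft

Triangle inequality alone gives 35.9 < s < 128.3.
The perimeter condition gives s ≤ 204.5 − 46.2 − 82.1 = 76.2.
Intersecting the two: 35.9 < s ≤ 76.2.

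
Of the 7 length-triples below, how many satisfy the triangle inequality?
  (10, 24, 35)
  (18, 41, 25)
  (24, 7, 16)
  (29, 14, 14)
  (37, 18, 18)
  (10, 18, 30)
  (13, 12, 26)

1

(10,24,35): 10+24 ≤ 35 → not valid
(18,25,41): 18+25 > 41 → valid
(7,16,24): 7+16 ≤ 24 → not valid
(14,14,29): 14+14 ≤ 29 → not valid
(18,18,37): 18+18 ≤ 37 → not valid
(10,18,30): 10+18 ≤ 30 → not valid
(12,13,26): 12+13 ≤ 26 → not valid
1 of the 7 triples forms a triangle.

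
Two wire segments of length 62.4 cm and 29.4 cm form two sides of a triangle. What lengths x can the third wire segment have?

33.0 < x < 91.8

By the triangle inequality, x must be less than 62.4 + 29.4 = 91.8 and greater than |62.4 − 29.4| = 33.0.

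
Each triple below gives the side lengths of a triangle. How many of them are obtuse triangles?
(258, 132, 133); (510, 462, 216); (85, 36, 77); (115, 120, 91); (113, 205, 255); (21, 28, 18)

3

(258,132,133): 132²+133² = 35113 < 66564 = 258² → obtuse
(510,462,216): 216²+462² = 260100 = 510² → right
(85,36,77): 36²+77² = 7225 = 85² → right
(115,120,91): 91²+115² = 21506 > 14400 = 120² → acute
(113,205,255): 113²+205² = 54794 < 65025 = 255² → obtuse
(21,28,18): 18²+21² = 765 < 784 = 28² → obtuse
3 of the 6 are obtuse.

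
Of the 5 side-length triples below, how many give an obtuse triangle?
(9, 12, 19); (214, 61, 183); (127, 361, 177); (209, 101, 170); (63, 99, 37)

(9,12,19): 9²+12² = 225 < 361 = 19² → obtuse
(214,61,183): 61²+183² = 37210 < 45796 = 214² → obtuse
(127,361,177): 127+177 ≤ 361, not a triangle
(209,101,170): 101²+170² = 39101 < 43681 = 209² → obtuse
(63,99,37): 37²+63² = 5338 < 9801 = 99² → obtuse
4 of the 5 are obtuse.

4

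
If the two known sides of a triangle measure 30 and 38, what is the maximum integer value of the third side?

67

The third side must be strictly less than 30 + 38 = 68.
The largest integer below 68 is 67.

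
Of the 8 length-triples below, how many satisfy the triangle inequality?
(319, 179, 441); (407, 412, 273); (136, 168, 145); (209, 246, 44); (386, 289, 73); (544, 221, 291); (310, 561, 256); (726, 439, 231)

5

(179,319,441): 179+319 > 441 → valid
(273,407,412): 273+407 > 412 → valid
(136,145,168): 136+145 > 168 → valid
(44,209,246): 44+209 > 246 → valid
(73,289,386): 73+289 ≤ 386 → not valid
(221,291,544): 221+291 ≤ 544 → not valid
(256,310,561): 256+310 > 561 → valid
(231,439,726): 231+439 ≤ 726 → not valid
5 of the 8 triples form a triangle.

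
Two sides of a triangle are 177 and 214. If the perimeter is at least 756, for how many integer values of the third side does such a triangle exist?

26

Triangle inequality: 37 < x < 391. Perimeter ≥ 756 gives x ≥ 756 − 177 − 214 = 365.
So 365 ≤ x < 391; integers 365 through 390: 26 values.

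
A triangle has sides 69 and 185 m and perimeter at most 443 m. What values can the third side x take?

116 < x ≤ 189

Triangle inequality alone gives 116 < x < 254.
The perimeter condition gives x ≤ 443 − 69 − 185 = 189.
Intersecting the two: 116 < x ≤ 189.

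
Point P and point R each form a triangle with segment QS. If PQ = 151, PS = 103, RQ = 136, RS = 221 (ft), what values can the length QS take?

From triangle PQS: |151 − 103| < QS < 151 + 103, i.e. 48 < QS < 254.
From triangle RQS: 85 < QS < 357.
Both must hold, so QS lies in the intersection.

85 < QS < 254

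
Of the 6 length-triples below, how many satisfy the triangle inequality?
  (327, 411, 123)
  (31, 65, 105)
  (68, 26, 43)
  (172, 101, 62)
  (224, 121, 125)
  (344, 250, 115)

4

(123,327,411): 123+327 > 411 → valid
(31,65,105): 31+65 ≤ 105 → not valid
(26,43,68): 26+43 > 68 → valid
(62,101,172): 62+101 ≤ 172 → not valid
(121,125,224): 121+125 > 224 → valid
(115,250,344): 115+250 > 344 → valid
4 of the 6 triples form a triangle.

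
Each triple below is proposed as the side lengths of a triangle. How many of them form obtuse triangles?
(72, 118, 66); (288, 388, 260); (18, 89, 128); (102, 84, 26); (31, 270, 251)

3

(72,118,66): 66²+72² = 9540 < 13924 = 118² → obtuse
(288,388,260): 260²+288² = 150544 = 388² → right
(18,89,128): 18+89 ≤ 128, not a triangle
(102,84,26): 26²+84² = 7732 < 10404 = 102² → obtuse
(31,270,251): 31²+251² = 63962 < 72900 = 270² → obtuse
3 of the 5 are obtuse.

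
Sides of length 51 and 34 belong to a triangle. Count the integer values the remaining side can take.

67

The third side lies in the open interval (17, 85).
Integers from 18 to 84 inclusive: 84 − 18 + 1 = 67.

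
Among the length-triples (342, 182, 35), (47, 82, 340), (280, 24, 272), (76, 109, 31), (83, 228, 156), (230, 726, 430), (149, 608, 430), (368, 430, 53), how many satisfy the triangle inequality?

2

(35,182,342): 35+182 ≤ 342 → not valid
(47,82,340): 47+82 ≤ 340 → not valid
(24,272,280): 24+272 > 280 → valid
(31,76,109): 31+76 ≤ 109 → not valid
(83,156,228): 83+156 > 228 → valid
(230,430,726): 230+430 ≤ 726 → not valid
(149,430,608): 149+430 ≤ 608 → not valid
(53,368,430): 53+368 ≤ 430 → not valid
2 of the 8 triples form a triangle.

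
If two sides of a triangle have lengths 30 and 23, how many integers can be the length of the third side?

The third side lies in the open interval (7, 53).
Integers from 8 to 52 inclusive: 52 − 8 + 1 = 45.

45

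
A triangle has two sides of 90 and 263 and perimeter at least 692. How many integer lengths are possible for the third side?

Triangle inequality: 173 < x < 353. Perimeter ≥ 692 gives x ≥ 692 − 90 − 263 = 339.
So 339 ≤ x < 353; integers 339 through 352: 14 values.

14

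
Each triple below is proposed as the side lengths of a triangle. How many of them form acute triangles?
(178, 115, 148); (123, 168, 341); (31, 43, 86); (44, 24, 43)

2

(178,115,148): 115²+148² = 35129 > 31684 = 178² → acute
(123,168,341): 123+168 ≤ 341, not a triangle
(31,43,86): 31+43 ≤ 86, not a triangle
(44,24,43): 24²+43² = 2425 > 1936 = 44² → acute
2 of the 4 are acute.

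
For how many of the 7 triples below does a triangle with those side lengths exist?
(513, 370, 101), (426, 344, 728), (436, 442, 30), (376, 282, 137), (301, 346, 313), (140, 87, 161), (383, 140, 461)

6

(101,370,513): 101+370 ≤ 513 → not valid
(344,426,728): 344+426 > 728 → valid
(30,436,442): 30+436 > 442 → valid
(137,282,376): 137+282 > 376 → valid
(301,313,346): 301+313 > 346 → valid
(87,140,161): 87+140 > 161 → valid
(140,383,461): 140+383 > 461 → valid
6 of the 7 triples form a triangle.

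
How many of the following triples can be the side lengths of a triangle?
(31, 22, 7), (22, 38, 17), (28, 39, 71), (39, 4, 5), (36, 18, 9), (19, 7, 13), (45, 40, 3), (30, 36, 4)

2

(7,22,31): 7+22 ≤ 31 → not valid
(17,22,38): 17+22 > 38 → valid
(28,39,71): 28+39 ≤ 71 → not valid
(4,5,39): 4+5 ≤ 39 → not valid
(9,18,36): 9+18 ≤ 36 → not valid
(7,13,19): 7+13 > 19 → valid
(3,40,45): 3+40 ≤ 45 → not valid
(4,30,36): 4+30 ≤ 36 → not valid
2 of the 8 triples form a triangle.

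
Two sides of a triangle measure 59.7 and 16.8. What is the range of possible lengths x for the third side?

By the triangle inequality, x must be less than 59.7 + 16.8 = 76.5 and greater than |59.7 − 16.8| = 42.9.

42.9 < x < 76.5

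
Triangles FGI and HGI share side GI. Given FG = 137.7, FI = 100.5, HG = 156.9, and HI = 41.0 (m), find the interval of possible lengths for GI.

From triangle FGI: |137.7 − 100.5| < GI < 137.7 + 100.5, i.e. 37.2 < GI < 238.2.
From triangle HGI: 115.9 < GI < 197.9.
Both must hold, so GI lies in the intersection.

115.9 < GI < 197.9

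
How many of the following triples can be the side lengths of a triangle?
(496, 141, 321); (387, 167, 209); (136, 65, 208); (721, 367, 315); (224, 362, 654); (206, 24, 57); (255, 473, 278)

1

(141,321,496): 141+321 ≤ 496 → not valid
(167,209,387): 167+209 ≤ 387 → not valid
(65,136,208): 65+136 ≤ 208 → not valid
(315,367,721): 315+367 ≤ 721 → not valid
(224,362,654): 224+362 ≤ 654 → not valid
(24,57,206): 24+57 ≤ 206 → not valid
(255,278,473): 255+278 > 473 → valid
1 of the 7 triples forms a triangle.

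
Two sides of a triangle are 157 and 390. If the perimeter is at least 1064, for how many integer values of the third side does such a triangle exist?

30

Triangle inequality: 233 < x < 547. Perimeter ≥ 1064 gives x ≥ 1064 − 157 − 390 = 517.
So 517 ≤ x < 547; integers 517 through 546: 30 values.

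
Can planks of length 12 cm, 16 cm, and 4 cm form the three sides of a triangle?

The two shorter sides sum to 16, exactly equal to the longest side 16.
That gives only a degenerate (flat) triangle — the inequality must be strict.

No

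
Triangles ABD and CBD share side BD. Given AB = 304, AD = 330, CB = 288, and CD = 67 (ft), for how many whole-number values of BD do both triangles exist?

133

From triangle ABD: 26 < BD < 634.
From triangle CBD: 221 < BD < 355.
Intersection: 221 < BD < 355, so integers 222 through 354: 133 values.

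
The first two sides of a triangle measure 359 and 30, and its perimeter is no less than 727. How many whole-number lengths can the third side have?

51

Triangle inequality: 329 < x < 389. Perimeter ≥ 727 gives x ≥ 727 − 359 − 30 = 338.
So 338 ≤ x < 389; integers 338 through 388: 51 values.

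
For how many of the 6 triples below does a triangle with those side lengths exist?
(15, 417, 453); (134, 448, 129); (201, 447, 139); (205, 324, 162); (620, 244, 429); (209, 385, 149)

(15,417,453): 15+417 ≤ 453 → not valid
(129,134,448): 129+134 ≤ 448 → not valid
(139,201,447): 139+201 ≤ 447 → not valid
(162,205,324): 162+205 > 324 → valid
(244,429,620): 244+429 > 620 → valid
(149,209,385): 149+209 ≤ 385 → not valid
2 of the 6 triples form a triangle.

2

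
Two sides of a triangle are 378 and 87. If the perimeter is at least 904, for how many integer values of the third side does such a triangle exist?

26

Triangle inequality: 291 < x < 465. Perimeter ≥ 904 gives x ≥ 904 − 378 − 87 = 439.
So 439 ≤ x < 465; integers 439 through 464: 26 values.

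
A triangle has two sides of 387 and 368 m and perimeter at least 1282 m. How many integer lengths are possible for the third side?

Triangle inequality: 19 < x < 755. Perimeter ≥ 1282 gives x ≥ 1282 − 387 − 368 = 527.
So 527 ≤ x < 755; integers 527 through 754: 228 values.

228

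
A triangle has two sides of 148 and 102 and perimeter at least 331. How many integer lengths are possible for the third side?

169

Triangle inequality: 46 < x < 250. Perimeter ≥ 331 gives x ≥ 331 − 148 − 102 = 81.
So 81 ≤ x < 250; integers 81 through 249: 169 values.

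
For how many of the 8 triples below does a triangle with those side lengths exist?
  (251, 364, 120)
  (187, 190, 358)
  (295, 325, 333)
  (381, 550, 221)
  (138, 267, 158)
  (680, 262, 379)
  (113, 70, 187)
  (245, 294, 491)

6

(120,251,364): 120+251 > 364 → valid
(187,190,358): 187+190 > 358 → valid
(295,325,333): 295+325 > 333 → valid
(221,381,550): 221+381 > 550 → valid
(138,158,267): 138+158 > 267 → valid
(262,379,680): 262+379 ≤ 680 → not valid
(70,113,187): 70+113 ≤ 187 → not valid
(245,294,491): 245+294 > 491 → valid
6 of the 8 triples form a triangle.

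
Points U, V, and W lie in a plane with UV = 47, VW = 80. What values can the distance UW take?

33 ≤ UW ≤ 127

By the triangle inequality, |47 − 80| ≤ UW ≤ 47 + 80.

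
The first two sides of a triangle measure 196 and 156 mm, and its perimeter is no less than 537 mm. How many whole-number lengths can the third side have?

167

Triangle inequality: 40 < x < 352. Perimeter ≥ 537 gives x ≥ 537 − 196 − 156 = 185.
So 185 ≤ x < 352; integers 185 through 351: 167 values.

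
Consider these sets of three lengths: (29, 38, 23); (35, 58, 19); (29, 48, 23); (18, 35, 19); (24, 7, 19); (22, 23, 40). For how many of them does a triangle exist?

5

(23,29,38): 23+29 > 38 → valid
(19,35,58): 19+35 ≤ 58 → not valid
(23,29,48): 23+29 > 48 → valid
(18,19,35): 18+19 > 35 → valid
(7,19,24): 7+19 > 24 → valid
(22,23,40): 22+23 > 40 → valid
5 of the 6 triples form a triangle.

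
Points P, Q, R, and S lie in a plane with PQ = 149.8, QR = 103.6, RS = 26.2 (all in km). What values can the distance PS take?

The maximum is all hops collinear in one direction: 149.8 + 103.6 + 26.2 = 279.6.
The longest hop is 149.8; the others sum to 129.8. Folding the others back against it leaves at least 149.8 − 129.8 = 20.0.

20.0 ≤ PS ≤ 279.6 km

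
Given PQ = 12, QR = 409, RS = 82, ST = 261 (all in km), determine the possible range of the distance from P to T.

The maximum is all hops collinear in one direction: 12 + 409 + 82 + 261 = 764.
The longest hop is 409; the others sum to 355. Folding the others back against it leaves at least 409 − 355 = 54.

54 ≤ PT ≤ 764 km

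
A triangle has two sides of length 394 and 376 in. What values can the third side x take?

18 < x < 770 (in)

By the triangle inequality, x must be less than 394 + 376 = 770 and greater than |394 − 376| = 18.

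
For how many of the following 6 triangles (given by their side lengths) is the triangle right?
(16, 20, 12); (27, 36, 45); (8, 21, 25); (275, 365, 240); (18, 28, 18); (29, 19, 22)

3

(16,20,12): 12²+16² = 400 = 20² → right
(27,36,45): 27²+36² = 2025 = 45² → right
(8,21,25): 8²+21² = 505 < 625 = 25² → obtuse
(275,365,240): 240²+275² = 133225 = 365² → right
(18,28,18): 18²+18² = 648 < 784 = 28² → obtuse
(29,19,22): 19²+22² = 845 > 841 = 29² → acute
3 of the 6 are right.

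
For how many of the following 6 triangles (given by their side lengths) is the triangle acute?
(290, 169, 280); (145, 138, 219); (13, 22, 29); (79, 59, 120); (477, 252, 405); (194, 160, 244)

(290,169,280): 169²+280² = 106961 > 84100 = 290² → acute
(145,138,219): 138²+145² = 40069 < 47961 = 219² → obtuse
(13,22,29): 13²+22² = 653 < 841 = 29² → obtuse
(79,59,120): 59²+79² = 9722 < 14400 = 120² → obtuse
(477,252,405): 252²+405² = 227529 = 477² → right
(194,160,244): 160²+194² = 63236 > 59536 = 244² → acute
2 of the 6 are acute.

2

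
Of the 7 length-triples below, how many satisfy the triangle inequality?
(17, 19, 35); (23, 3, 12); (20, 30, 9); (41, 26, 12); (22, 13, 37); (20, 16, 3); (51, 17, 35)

2

(17,19,35): 17+19 > 35 → valid
(3,12,23): 3+12 ≤ 23 → not valid
(9,20,30): 9+20 ≤ 30 → not valid
(12,26,41): 12+26 ≤ 41 → not valid
(13,22,37): 13+22 ≤ 37 → not valid
(3,16,20): 3+16 ≤ 20 → not valid
(17,35,51): 17+35 > 51 → valid
2 of the 7 triples form a triangle.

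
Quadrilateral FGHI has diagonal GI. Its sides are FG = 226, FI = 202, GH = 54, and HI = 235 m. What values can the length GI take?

181 < GI < 289

From triangle FGI: |226 − 202| < GI < 226 + 202, i.e. 24 < GI < 428.
From triangle HGI: 181 < GI < 289.
Both must hold, so GI lies in the intersection.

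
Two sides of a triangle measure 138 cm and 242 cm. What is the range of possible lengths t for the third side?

104 < t < 380 (cm)

By the triangle inequality, t must be less than 138 + 242 = 380 and greater than |138 − 242| = 104.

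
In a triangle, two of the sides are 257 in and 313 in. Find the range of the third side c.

56 < c < 570

By the triangle inequality, c must be less than 257 + 313 = 570 and greater than |257 − 313| = 56.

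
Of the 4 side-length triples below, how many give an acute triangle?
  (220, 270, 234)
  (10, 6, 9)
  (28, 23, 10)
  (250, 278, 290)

3

(220,270,234): 220²+234² = 103156 > 72900 = 270² → acute
(10,6,9): 6²+9² = 117 > 100 = 10² → acute
(28,23,10): 10²+23² = 629 < 784 = 28² → obtuse
(250,278,290): 250²+278² = 139784 > 84100 = 290² → acute
3 of the 4 are acute.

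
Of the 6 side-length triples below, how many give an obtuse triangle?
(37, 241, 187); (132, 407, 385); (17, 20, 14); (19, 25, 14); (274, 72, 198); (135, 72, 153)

1

(37,241,187): 37+187 ≤ 241, not a triangle
(132,407,385): 132²+385² = 165649 = 407² → right
(17,20,14): 14²+17² = 485 > 400 = 20² → acute
(19,25,14): 14²+19² = 557 < 625 = 25² → obtuse
(274,72,198): 72+198 ≤ 274, not a triangle
(135,72,153): 72²+135² = 23409 = 153² → right
1 of the 6 is obtuse.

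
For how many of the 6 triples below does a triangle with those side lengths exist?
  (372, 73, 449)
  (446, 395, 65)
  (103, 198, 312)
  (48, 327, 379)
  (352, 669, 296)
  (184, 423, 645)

1

(73,372,449): 73+372 ≤ 449 → not valid
(65,395,446): 65+395 > 446 → valid
(103,198,312): 103+198 ≤ 312 → not valid
(48,327,379): 48+327 ≤ 379 → not valid
(296,352,669): 296+352 ≤ 669 → not valid
(184,423,645): 184+423 ≤ 645 → not valid
1 of the 6 triples forms a triangle.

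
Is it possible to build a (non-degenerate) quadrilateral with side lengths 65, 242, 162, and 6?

For a quadrilateral, each side must be shorter than the sum of the others.
Here the longest side is 242, but the remaining 3 sides sum to only 233.

No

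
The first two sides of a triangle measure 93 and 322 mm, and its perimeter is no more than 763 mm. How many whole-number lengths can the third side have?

119

Triangle inequality: 229 < x < 415. Perimeter ≤ 763 gives x ≤ 763 − 93 − 322 = 348.
So 229 < x ≤ 348; integers 230 through 348: 119 values.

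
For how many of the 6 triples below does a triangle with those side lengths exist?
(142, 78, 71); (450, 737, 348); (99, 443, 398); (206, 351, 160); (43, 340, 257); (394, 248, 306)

5

(71,78,142): 71+78 > 142 → valid
(348,450,737): 348+450 > 737 → valid
(99,398,443): 99+398 > 443 → valid
(160,206,351): 160+206 > 351 → valid
(43,257,340): 43+257 ≤ 340 → not valid
(248,306,394): 248+306 > 394 → valid
5 of the 6 triples form a triangle.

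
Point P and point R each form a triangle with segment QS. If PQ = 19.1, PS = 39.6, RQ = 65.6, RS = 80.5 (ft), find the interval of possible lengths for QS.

20.5 < QS < 58.7

From triangle PQS: |19.1 − 39.6| < QS < 19.1 + 39.6, i.e. 20.5 < QS < 58.7.
From triangle RQS: 14.9 < QS < 146.1.
Both must hold, so QS lies in the intersection.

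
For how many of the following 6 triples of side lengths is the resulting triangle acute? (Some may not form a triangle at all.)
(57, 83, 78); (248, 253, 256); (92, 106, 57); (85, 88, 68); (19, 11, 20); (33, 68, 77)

5

(57,83,78): 57²+78² = 9333 > 6889 = 83² → acute
(248,253,256): 248²+253² = 125513 > 65536 = 256² → acute
(92,106,57): 57²+92² = 11713 > 11236 = 106² → acute
(85,88,68): 68²+85² = 11849 > 7744 = 88² → acute
(19,11,20): 11²+19² = 482 > 400 = 20² → acute
(33,68,77): 33²+68² = 5713 < 5929 = 77² → obtuse
5 of the 6 are acute.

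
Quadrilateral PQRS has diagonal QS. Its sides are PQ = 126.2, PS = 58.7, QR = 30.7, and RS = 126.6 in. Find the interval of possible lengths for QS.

95.9 < QS < 157.3

From triangle PQS: |126.2 − 58.7| < QS < 126.2 + 58.7, i.e. 67.5 < QS < 184.9.
From triangle RQS: 95.9 < QS < 157.3.
Both must hold, so QS lies in the intersection.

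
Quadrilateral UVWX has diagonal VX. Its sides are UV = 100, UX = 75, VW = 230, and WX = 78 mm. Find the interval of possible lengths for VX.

152 < VX < 175

From triangle UVX: |100 − 75| < VX < 100 + 75, i.e. 25 < VX < 175.
From triangle WVX: 152 < VX < 308.
Both must hold, so VX lies in the intersection.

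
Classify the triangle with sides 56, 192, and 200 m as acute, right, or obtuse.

Compare the square of the longest side to the sum of squares of the other two: 56² + 192² = 40000 = 200².

right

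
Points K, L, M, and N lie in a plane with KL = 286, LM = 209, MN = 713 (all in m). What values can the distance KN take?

218 ≤ KN ≤ 1208 m

The maximum is all hops collinear in one direction: 286 + 209 + 713 = 1208.
The longest hop is 713; the others sum to 495. Folding the others back against it leaves at least 713 − 495 = 218.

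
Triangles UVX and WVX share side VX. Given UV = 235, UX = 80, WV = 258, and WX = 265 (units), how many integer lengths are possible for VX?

159

From triangle UVX: 155 < VX < 315.
From triangle WVX: 7 < VX < 523.
Intersection: 155 < VX < 315, so integers 156 through 314: 159 values.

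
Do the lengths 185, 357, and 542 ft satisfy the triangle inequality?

No

The two shorter sides sum to 542, exactly equal to the longest side 542.
That gives only a degenerate (flat) triangle — the inequality must be strict.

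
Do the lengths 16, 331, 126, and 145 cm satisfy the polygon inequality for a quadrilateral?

For a quadrilateral, each side must be shorter than the sum of the others.
Here the longest side is 331, but the remaining 3 sides sum to only 287.

No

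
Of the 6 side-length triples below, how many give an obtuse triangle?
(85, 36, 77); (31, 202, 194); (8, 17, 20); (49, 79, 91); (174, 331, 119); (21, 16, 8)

(85,36,77): 36²+77² = 7225 = 85² → right
(31,202,194): 31²+194² = 38597 < 40804 = 202² → obtuse
(8,17,20): 8²+17² = 353 < 400 = 20² → obtuse
(49,79,91): 49²+79² = 8642 > 8281 = 91² → acute
(174,331,119): 119+174 ≤ 331, not a triangle
(21,16,8): 8²+16² = 320 < 441 = 21² → obtuse
3 of the 6 are obtuse.

3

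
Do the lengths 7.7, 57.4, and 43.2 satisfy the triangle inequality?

No

The longest side is 57.4, but the other two sum to only 50.9.
50.9 < 57.4, so the triangle inequality fails.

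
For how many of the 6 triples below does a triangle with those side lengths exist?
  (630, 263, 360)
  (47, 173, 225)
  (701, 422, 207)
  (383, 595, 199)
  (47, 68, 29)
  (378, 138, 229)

(263,360,630): 263+360 ≤ 630 → not valid
(47,173,225): 47+173 ≤ 225 → not valid
(207,422,701): 207+422 ≤ 701 → not valid
(199,383,595): 199+383 ≤ 595 → not valid
(29,47,68): 29+47 > 68 → valid
(138,229,378): 138+229 ≤ 378 → not valid
1 of the 6 triples forms a triangle.

1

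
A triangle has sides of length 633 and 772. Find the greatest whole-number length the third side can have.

The third side must be strictly less than 633 + 772 = 1405.
The largest integer below 1405 is 1404.

1404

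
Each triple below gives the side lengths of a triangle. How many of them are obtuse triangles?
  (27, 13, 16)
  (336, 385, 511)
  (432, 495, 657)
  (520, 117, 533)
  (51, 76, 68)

(27,13,16): 13²+16² = 425 < 729 = 27² → obtuse
(336,385,511): 336²+385² = 261121 = 511² → right
(432,495,657): 432²+495² = 431649 = 657² → right
(520,117,533): 117²+520² = 284089 = 533² → right
(51,76,68): 51²+68² = 7225 > 5776 = 76² → acute
1 of the 5 is obtuse.

1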